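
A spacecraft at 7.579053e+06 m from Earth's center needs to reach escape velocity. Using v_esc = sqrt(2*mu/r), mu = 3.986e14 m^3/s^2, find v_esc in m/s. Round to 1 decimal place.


Step 1: 2*mu/r = 2 * 3.986e14 / 7.579053e+06 = 105184645.1001
Step 2: v_esc = sqrt(105184645.1001) = 10256.0 m/s

10256.0


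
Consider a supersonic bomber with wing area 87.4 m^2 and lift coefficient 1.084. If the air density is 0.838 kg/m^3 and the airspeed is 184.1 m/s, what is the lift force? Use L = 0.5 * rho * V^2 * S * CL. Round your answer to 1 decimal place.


Step 1: Calculate dynamic pressure q = 0.5 * 0.838 * 184.1^2 = 0.5 * 0.838 * 33892.81 = 14201.0874 Pa
Step 2: Multiply by wing area and lift coefficient: L = 14201.0874 * 87.4 * 1.084
Step 3: L = 1241175.0379 * 1.084 = 1345433.7 N

1345433.7


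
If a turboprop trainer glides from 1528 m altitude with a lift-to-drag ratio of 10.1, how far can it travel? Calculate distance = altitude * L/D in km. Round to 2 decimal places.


Step 1: Glide distance = altitude * L/D = 1528 * 10.1 = 15432.8 m
Step 2: Convert to km: 15432.8 / 1000 = 15.43 km

15.43


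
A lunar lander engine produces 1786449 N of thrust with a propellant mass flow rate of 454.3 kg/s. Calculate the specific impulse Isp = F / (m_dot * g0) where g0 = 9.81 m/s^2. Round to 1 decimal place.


Step 1: m_dot * g0 = 454.3 * 9.81 = 4456.68
Step 2: Isp = 1786449 / 4456.68 = 400.8 s

400.8


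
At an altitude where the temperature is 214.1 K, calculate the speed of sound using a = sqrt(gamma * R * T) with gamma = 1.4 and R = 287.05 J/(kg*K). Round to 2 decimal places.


Step 1: gamma * R * T = 1.4 * 287.05 * 214.1 = 86040.367
Step 2: a = sqrt(86040.367) = 293.33 m/s

293.33


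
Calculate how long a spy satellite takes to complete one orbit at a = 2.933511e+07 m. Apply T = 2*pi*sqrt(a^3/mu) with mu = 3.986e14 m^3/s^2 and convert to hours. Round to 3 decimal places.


Step 1: a^3 / mu = 2.524429e+22 / 3.986e14 = 6.333239e+07
Step 2: sqrt(6.333239e+07) = 7958.1649 s
Step 3: T = 2*pi * 7958.1649 = 50002.62 s
Step 4: T in hours = 50002.62 / 3600 = 13.890 hours

13.890


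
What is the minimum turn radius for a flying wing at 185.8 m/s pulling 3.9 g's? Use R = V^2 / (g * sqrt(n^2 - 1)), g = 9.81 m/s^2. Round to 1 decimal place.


Step 1: V^2 = 185.8^2 = 34521.64
Step 2: n^2 - 1 = 3.9^2 - 1 = 14.21
Step 3: sqrt(14.21) = 3.769615
Step 4: R = 34521.64 / (9.81 * 3.769615) = 933.5 m

933.5


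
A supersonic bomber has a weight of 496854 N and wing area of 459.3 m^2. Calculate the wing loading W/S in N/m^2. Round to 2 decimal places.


Step 1: Wing loading = W / S = 496854 / 459.3
Step 2: Wing loading = 1081.76 N/m^2

1081.76


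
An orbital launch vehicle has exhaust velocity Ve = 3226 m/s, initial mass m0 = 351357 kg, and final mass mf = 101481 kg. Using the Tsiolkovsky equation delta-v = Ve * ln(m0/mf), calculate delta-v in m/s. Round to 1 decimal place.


Step 1: Mass ratio m0/mf = 351357 / 101481 = 3.462293
Step 2: ln(3.462293) = 1.241931
Step 3: delta-v = 3226 * 1.241931 = 4006.5 m/s

4006.5


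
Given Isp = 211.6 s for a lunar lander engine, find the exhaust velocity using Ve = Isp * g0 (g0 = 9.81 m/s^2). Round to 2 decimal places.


Step 1: Ve = Isp * g0 = 211.6 * 9.81
Step 2: Ve = 2075.80 m/s

2075.80


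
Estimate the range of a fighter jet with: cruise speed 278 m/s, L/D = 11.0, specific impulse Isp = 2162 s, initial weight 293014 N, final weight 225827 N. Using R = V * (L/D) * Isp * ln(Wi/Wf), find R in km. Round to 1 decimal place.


Step 1: Coefficient = V * (L/D) * Isp = 278 * 11.0 * 2162 = 6611396.0 m
Step 2: Wi/Wf = 293014 / 225827 = 1.297515
Step 3: ln(1.297515) = 0.260451
Step 4: R = 6611396.0 * 0.260451 = 1721945.8 m = 1721.9 km

1721.9


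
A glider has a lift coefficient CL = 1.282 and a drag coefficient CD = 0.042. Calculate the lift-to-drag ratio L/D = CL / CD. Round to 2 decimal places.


Step 1: L/D = CL / CD = 1.282 / 0.042
Step 2: L/D = 30.52

30.52


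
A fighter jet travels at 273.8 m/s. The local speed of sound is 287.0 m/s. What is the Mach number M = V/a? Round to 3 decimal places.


Step 1: M = V / a = 273.8 / 287.0
Step 2: M = 0.954

0.954


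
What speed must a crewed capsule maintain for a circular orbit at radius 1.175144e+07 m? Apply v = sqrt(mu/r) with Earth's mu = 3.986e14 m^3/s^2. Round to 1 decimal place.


Step 1: mu / r = 3.986e14 / 1.175144e+07 = 33919247.3433
Step 2: v = sqrt(33919247.3433) = 5824.0 m/s

5824.0


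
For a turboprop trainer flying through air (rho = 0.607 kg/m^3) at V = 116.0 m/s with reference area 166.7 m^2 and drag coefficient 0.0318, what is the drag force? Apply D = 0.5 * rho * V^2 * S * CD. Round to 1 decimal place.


Step 1: Dynamic pressure q = 0.5 * 0.607 * 116.0^2 = 4083.896 Pa
Step 2: Drag D = q * S * CD = 4083.896 * 166.7 * 0.0318
Step 3: D = 21649.0 N

21649.0


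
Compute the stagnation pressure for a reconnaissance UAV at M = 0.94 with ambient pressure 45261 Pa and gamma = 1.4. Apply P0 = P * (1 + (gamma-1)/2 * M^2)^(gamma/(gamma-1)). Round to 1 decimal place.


Step 1: (gamma-1)/2 * M^2 = 0.2 * 0.8836 = 0.17672
Step 2: 1 + 0.17672 = 1.17672
Step 3: Exponent gamma/(gamma-1) = 3.5
Step 4: P0 = 45261 * 1.17672^3.5 = 79998.2 Pa

79998.2


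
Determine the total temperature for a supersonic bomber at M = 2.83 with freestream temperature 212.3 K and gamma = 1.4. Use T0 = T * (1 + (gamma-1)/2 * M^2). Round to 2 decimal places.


Step 1: (gamma-1)/2 = 0.2
Step 2: M^2 = 8.0089
Step 3: 1 + 0.2 * 8.0089 = 2.60178
Step 4: T0 = 212.3 * 2.60178 = 552.36 K

552.36


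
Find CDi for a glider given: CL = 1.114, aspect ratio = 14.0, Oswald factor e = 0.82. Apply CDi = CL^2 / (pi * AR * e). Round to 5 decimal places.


Step 1: CL^2 = 1.114^2 = 1.240996
Step 2: pi * AR * e = 3.14159 * 14.0 * 0.82 = 36.065484
Step 3: CDi = 1.240996 / 36.065484 = 0.03441

0.03441


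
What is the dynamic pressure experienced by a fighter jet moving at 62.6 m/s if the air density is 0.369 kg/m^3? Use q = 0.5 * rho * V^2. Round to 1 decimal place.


Step 1: V^2 = 62.6^2 = 3918.76
Step 2: q = 0.5 * 0.369 * 3918.76
Step 3: q = 723.0 Pa

723.0


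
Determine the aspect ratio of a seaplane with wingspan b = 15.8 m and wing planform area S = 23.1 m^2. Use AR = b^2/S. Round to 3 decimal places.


Step 1: b^2 = 15.8^2 = 249.64
Step 2: AR = 249.64 / 23.1 = 10.807

10.807


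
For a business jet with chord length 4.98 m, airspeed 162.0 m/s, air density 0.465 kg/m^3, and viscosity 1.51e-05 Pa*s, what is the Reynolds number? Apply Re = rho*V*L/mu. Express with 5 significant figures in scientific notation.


Step 1: Numerator = rho * V * L = 0.465 * 162.0 * 4.98 = 375.1434
Step 2: Re = 375.1434 / 1.51e-05
Step 3: Re = 2.4844e+07

2.4844e+07


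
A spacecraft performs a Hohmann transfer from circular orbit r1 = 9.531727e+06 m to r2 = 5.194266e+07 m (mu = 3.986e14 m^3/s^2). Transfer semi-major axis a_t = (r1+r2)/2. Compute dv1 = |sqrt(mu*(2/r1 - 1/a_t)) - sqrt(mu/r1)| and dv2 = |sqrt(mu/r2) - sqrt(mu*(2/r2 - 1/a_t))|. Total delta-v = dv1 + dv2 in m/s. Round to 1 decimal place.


Step 1: Transfer semi-major axis a_t = (9.531727e+06 + 5.194266e+07) / 2 = 3.073719e+07 m
Step 2: v1 (circular at r1) = sqrt(mu/r1) = 6466.7 m/s
Step 3: v_t1 = sqrt(mu*(2/r1 - 1/a_t)) = 8406.45 m/s
Step 4: dv1 = |8406.45 - 6466.7| = 1939.75 m/s
Step 5: v2 (circular at r2) = 2770.17 m/s, v_t2 = 1542.62 m/s
Step 6: dv2 = |2770.17 - 1542.62| = 1227.55 m/s
Step 7: Total delta-v = 1939.75 + 1227.55 = 3167.3 m/s

3167.3


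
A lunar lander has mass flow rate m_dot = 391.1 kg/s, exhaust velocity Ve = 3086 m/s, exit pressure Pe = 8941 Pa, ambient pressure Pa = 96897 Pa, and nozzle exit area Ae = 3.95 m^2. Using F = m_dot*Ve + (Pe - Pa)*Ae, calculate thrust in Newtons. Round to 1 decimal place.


Step 1: Momentum thrust = m_dot * Ve = 391.1 * 3086 = 1206934.6 N
Step 2: Pressure thrust = (Pe - Pa) * Ae = (8941 - 96897) * 3.95 = -347426.20 N
Step 3: Total thrust F = 1206934.6 + -347426.20 = 859508.4 N

859508.4


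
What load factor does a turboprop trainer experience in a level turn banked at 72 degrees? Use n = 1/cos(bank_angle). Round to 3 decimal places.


Step 1: Convert 72 degrees to radians = 1.256637
Step 2: cos(72 deg) = 0.309017
Step 3: n = 1 / 0.309017 = 3.236

3.236


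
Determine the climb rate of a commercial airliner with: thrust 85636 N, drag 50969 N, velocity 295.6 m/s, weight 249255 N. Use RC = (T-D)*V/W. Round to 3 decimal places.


Step 1: Excess thrust = T - D = 85636 - 50969 = 34667 N
Step 2: Excess power = 34667 * 295.6 = 10247565.2 W
Step 3: RC = 10247565.2 / 249255 = 41.113 m/s

41.113


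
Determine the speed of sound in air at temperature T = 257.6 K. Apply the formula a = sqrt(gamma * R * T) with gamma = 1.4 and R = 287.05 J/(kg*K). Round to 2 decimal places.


Step 1: gamma * R * T = 1.4 * 287.05 * 257.6 = 103521.712
Step 2: a = sqrt(103521.712) = 321.75 m/s

321.75


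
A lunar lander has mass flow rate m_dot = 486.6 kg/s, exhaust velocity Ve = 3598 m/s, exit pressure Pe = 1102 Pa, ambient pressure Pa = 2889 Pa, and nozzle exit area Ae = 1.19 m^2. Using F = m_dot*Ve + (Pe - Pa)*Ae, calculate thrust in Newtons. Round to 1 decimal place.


Step 1: Momentum thrust = m_dot * Ve = 486.6 * 3598 = 1750786.8 N
Step 2: Pressure thrust = (Pe - Pa) * Ae = (1102 - 2889) * 1.19 = -2126.53 N
Step 3: Total thrust F = 1750786.8 + -2126.53 = 1748660.3 N

1748660.3


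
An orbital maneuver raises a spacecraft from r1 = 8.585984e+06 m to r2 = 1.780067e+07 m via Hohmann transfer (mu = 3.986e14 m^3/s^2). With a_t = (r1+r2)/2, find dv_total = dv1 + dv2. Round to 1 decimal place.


Step 1: Transfer semi-major axis a_t = (8.585984e+06 + 1.780067e+07) / 2 = 1.319333e+07 m
Step 2: v1 (circular at r1) = sqrt(mu/r1) = 6813.55 m/s
Step 3: v_t1 = sqrt(mu*(2/r1 - 1/a_t)) = 7914.34 m/s
Step 4: dv1 = |7914.34 - 6813.55| = 1100.79 m/s
Step 5: v2 (circular at r2) = 4732.06 m/s, v_t2 = 3817.41 m/s
Step 6: dv2 = |4732.06 - 3817.41| = 914.66 m/s
Step 7: Total delta-v = 1100.79 + 914.66 = 2015.4 m/s

2015.4


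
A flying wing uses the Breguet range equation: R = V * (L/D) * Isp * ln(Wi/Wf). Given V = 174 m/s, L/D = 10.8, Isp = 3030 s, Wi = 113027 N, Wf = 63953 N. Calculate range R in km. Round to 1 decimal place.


Step 1: Coefficient = V * (L/D) * Isp = 174 * 10.8 * 3030 = 5693976.0 m
Step 2: Wi/Wf = 113027 / 63953 = 1.767345
Step 3: ln(1.767345) = 0.569478
Step 4: R = 5693976.0 * 0.569478 = 3242595.7 m = 3242.6 km

3242.6


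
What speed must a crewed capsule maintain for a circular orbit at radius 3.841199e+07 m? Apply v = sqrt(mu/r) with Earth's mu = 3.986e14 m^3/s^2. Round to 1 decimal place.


Step 1: mu / r = 3.986e14 / 3.841199e+07 = 10376968.2331
Step 2: v = sqrt(10376968.2331) = 3221.3 m/s

3221.3


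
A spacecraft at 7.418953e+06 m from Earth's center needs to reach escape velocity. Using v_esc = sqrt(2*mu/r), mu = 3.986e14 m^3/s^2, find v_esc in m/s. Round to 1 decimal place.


Step 1: 2*mu/r = 2 * 3.986e14 / 7.418953e+06 = 107454515.4822
Step 2: v_esc = sqrt(107454515.4822) = 10366.0 m/s

10366.0


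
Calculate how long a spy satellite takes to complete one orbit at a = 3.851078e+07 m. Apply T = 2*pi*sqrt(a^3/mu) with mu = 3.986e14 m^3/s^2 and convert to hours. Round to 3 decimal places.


Step 1: a^3 / mu = 5.711457e+22 / 3.986e14 = 1.432879e+08
Step 2: sqrt(1.432879e+08) = 11970.2942 s
Step 3: T = 2*pi * 11970.2942 = 75211.58 s
Step 4: T in hours = 75211.58 / 3600 = 20.892 hours

20.892


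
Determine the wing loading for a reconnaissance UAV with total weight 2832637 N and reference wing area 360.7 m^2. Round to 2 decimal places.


Step 1: Wing loading = W / S = 2832637 / 360.7
Step 2: Wing loading = 7853.17 N/m^2

7853.17


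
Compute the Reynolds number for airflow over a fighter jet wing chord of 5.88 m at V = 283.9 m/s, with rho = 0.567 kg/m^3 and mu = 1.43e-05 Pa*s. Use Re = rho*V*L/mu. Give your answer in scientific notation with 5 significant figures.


Step 1: Numerator = rho * V * L = 0.567 * 283.9 * 5.88 = 946.511244
Step 2: Re = 946.511244 / 1.43e-05
Step 3: Re = 6.6190e+07

6.6190e+07


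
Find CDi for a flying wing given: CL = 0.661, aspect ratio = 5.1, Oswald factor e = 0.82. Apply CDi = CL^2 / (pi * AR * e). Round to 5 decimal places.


Step 1: CL^2 = 0.661^2 = 0.436921
Step 2: pi * AR * e = 3.14159 * 5.1 * 0.82 = 13.13814
Step 3: CDi = 0.436921 / 13.13814 = 0.03326

0.03326


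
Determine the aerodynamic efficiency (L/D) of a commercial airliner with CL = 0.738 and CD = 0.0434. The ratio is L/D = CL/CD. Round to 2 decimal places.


Step 1: L/D = CL / CD = 0.738 / 0.0434
Step 2: L/D = 17.00

17.00


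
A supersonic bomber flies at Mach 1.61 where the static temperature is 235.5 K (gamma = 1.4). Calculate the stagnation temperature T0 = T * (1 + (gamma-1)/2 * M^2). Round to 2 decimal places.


Step 1: (gamma-1)/2 = 0.2
Step 2: M^2 = 2.5921
Step 3: 1 + 0.2 * 2.5921 = 1.51842
Step 4: T0 = 235.5 * 1.51842 = 357.59 K

357.59


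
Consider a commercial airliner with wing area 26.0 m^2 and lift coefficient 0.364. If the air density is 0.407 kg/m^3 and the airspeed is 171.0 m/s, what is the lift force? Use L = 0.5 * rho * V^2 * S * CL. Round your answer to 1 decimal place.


Step 1: Calculate dynamic pressure q = 0.5 * 0.407 * 171.0^2 = 0.5 * 0.407 * 29241.0 = 5950.5435 Pa
Step 2: Multiply by wing area and lift coefficient: L = 5950.5435 * 26.0 * 0.364
Step 3: L = 154714.131 * 0.364 = 56315.9 N

56315.9


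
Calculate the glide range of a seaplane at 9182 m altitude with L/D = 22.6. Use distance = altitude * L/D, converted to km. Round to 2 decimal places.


Step 1: Glide distance = altitude * L/D = 9182 * 22.6 = 207513.2 m
Step 2: Convert to km: 207513.2 / 1000 = 207.51 km

207.51


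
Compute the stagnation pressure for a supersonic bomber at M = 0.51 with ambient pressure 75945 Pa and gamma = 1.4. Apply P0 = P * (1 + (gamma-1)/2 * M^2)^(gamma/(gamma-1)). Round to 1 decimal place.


Step 1: (gamma-1)/2 * M^2 = 0.2 * 0.2601 = 0.05202
Step 2: 1 + 0.05202 = 1.05202
Step 3: Exponent gamma/(gamma-1) = 3.5
Step 4: P0 = 75945 * 1.05202^3.5 = 90695.0 Pa

90695.0


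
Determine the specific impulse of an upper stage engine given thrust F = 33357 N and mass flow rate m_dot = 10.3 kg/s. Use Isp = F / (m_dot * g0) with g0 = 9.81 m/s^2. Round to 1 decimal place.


Step 1: m_dot * g0 = 10.3 * 9.81 = 101.04
Step 2: Isp = 33357 / 101.04 = 330.1 s

330.1


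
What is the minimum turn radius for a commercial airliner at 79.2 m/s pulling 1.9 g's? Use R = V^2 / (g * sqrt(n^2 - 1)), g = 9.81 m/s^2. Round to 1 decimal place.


Step 1: V^2 = 79.2^2 = 6272.64
Step 2: n^2 - 1 = 1.9^2 - 1 = 2.61
Step 3: sqrt(2.61) = 1.615549
Step 4: R = 6272.64 / (9.81 * 1.615549) = 395.8 m

395.8


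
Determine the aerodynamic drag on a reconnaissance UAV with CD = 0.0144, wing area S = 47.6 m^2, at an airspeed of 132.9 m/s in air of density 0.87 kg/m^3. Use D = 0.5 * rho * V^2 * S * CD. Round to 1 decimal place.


Step 1: Dynamic pressure q = 0.5 * 0.87 * 132.9^2 = 7683.1483 Pa
Step 2: Drag D = q * S * CD = 7683.1483 * 47.6 * 0.0144
Step 3: D = 5266.3 N

5266.3


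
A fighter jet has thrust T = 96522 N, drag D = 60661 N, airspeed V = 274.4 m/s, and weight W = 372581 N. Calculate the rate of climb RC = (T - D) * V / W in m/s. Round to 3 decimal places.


Step 1: Excess thrust = T - D = 96522 - 60661 = 35861 N
Step 2: Excess power = 35861 * 274.4 = 9840258.4 W
Step 3: RC = 9840258.4 / 372581 = 26.411 m/s

26.411


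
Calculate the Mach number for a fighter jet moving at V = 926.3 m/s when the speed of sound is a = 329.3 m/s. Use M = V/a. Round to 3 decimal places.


Step 1: M = V / a = 926.3 / 329.3
Step 2: M = 2.813

2.813


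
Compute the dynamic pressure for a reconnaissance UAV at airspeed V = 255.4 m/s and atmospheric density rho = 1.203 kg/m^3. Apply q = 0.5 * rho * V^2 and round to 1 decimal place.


Step 1: V^2 = 255.4^2 = 65229.16
Step 2: q = 0.5 * 1.203 * 65229.16
Step 3: q = 39235.3 Pa

39235.3


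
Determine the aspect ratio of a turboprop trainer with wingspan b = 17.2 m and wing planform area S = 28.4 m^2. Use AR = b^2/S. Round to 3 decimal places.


Step 1: b^2 = 17.2^2 = 295.84
Step 2: AR = 295.84 / 28.4 = 10.417

10.417


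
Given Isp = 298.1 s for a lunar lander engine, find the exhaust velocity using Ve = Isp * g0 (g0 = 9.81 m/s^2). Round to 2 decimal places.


Step 1: Ve = Isp * g0 = 298.1 * 9.81
Step 2: Ve = 2924.36 m/s

2924.36


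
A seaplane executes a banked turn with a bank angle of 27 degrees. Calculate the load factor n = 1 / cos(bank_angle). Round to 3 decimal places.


Step 1: Convert 27 degrees to radians = 0.471239
Step 2: cos(27 deg) = 0.891007
Step 3: n = 1 / 0.891007 = 1.122

1.122


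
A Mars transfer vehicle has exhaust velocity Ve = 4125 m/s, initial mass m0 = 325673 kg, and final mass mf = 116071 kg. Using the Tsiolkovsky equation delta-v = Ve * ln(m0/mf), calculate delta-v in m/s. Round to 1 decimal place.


Step 1: Mass ratio m0/mf = 325673 / 116071 = 2.805809
Step 2: ln(2.805809) = 1.031692
Step 3: delta-v = 4125 * 1.031692 = 4255.7 m/s

4255.7


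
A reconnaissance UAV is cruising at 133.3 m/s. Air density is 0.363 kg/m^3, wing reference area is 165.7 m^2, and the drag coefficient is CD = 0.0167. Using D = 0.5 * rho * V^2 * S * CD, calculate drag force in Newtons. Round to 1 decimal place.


Step 1: Dynamic pressure q = 0.5 * 0.363 * 133.3^2 = 3225.0535 Pa
Step 2: Drag D = q * S * CD = 3225.0535 * 165.7 * 0.0167
Step 3: D = 8924.3 N

8924.3


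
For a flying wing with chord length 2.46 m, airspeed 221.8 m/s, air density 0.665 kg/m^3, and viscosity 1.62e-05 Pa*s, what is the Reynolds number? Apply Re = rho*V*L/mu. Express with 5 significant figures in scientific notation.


Step 1: Numerator = rho * V * L = 0.665 * 221.8 * 2.46 = 362.84262
Step 2: Re = 362.84262 / 1.62e-05
Step 3: Re = 2.2398e+07

2.2398e+07


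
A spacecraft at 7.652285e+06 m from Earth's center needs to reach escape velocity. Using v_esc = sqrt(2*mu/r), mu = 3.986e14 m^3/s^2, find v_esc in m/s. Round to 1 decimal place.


Step 1: 2*mu/r = 2 * 3.986e14 / 7.652285e+06 = 104178033.0973
Step 2: v_esc = sqrt(104178033.0973) = 10206.8 m/s

10206.8


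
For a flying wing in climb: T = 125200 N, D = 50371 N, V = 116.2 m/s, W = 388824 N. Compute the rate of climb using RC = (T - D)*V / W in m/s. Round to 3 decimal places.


Step 1: Excess thrust = T - D = 125200 - 50371 = 74829 N
Step 2: Excess power = 74829 * 116.2 = 8695129.8 W
Step 3: RC = 8695129.8 / 388824 = 22.363 m/s

22.363


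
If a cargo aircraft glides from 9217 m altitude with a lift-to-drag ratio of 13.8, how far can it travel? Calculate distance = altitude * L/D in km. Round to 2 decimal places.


Step 1: Glide distance = altitude * L/D = 9217 * 13.8 = 127194.6 m
Step 2: Convert to km: 127194.6 / 1000 = 127.19 km

127.19


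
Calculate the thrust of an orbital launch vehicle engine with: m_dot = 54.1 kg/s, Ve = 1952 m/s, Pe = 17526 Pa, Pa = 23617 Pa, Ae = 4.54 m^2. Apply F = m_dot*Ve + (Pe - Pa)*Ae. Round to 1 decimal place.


Step 1: Momentum thrust = m_dot * Ve = 54.1 * 1952 = 105603.2 N
Step 2: Pressure thrust = (Pe - Pa) * Ae = (17526 - 23617) * 4.54 = -27653.14 N
Step 3: Total thrust F = 105603.2 + -27653.14 = 77950.1 N

77950.1


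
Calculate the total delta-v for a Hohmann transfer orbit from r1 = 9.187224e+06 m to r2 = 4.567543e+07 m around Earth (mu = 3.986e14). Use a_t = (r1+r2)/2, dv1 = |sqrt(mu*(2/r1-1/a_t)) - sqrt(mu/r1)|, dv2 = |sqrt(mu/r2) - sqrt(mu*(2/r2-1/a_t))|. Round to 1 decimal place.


Step 1: Transfer semi-major axis a_t = (9.187224e+06 + 4.567543e+07) / 2 = 2.743133e+07 m
Step 2: v1 (circular at r1) = sqrt(mu/r1) = 6586.83 m/s
Step 3: v_t1 = sqrt(mu*(2/r1 - 1/a_t)) = 8499.52 m/s
Step 4: dv1 = |8499.52 - 6586.83| = 1912.69 m/s
Step 5: v2 (circular at r2) = 2954.11 m/s, v_t2 = 1709.61 m/s
Step 6: dv2 = |2954.11 - 1709.61| = 1244.51 m/s
Step 7: Total delta-v = 1912.69 + 1244.51 = 3157.2 m/s

3157.2


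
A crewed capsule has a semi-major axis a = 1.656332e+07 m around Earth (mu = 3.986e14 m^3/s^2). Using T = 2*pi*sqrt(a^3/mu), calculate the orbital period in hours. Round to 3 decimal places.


Step 1: a^3 / mu = 4.544040e+21 / 3.986e14 = 1.140000e+07
Step 2: sqrt(1.140000e+07) = 3376.3887 s
Step 3: T = 2*pi * 3376.3887 = 21214.48 s
Step 4: T in hours = 21214.48 / 3600 = 5.893 hours

5.893


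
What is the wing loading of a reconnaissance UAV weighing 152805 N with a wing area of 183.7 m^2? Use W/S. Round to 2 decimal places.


Step 1: Wing loading = W / S = 152805 / 183.7
Step 2: Wing loading = 831.82 N/m^2

831.82


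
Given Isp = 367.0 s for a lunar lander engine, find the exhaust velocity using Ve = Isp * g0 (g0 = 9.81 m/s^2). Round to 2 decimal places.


Step 1: Ve = Isp * g0 = 367.0 * 9.81
Step 2: Ve = 3600.27 m/s

3600.27


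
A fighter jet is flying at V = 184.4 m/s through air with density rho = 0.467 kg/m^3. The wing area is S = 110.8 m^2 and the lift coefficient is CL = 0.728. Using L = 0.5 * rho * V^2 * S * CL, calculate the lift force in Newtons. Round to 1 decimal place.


Step 1: Calculate dynamic pressure q = 0.5 * 0.467 * 184.4^2 = 0.5 * 0.467 * 34003.36 = 7939.7846 Pa
Step 2: Multiply by wing area and lift coefficient: L = 7939.7846 * 110.8 * 0.728
Step 3: L = 879728.1292 * 0.728 = 640442.1 N

640442.1


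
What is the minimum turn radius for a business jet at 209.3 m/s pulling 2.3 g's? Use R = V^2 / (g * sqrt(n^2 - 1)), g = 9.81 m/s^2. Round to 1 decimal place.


Step 1: V^2 = 209.3^2 = 43806.49
Step 2: n^2 - 1 = 2.3^2 - 1 = 4.29
Step 3: sqrt(4.29) = 2.071232
Step 4: R = 43806.49 / (9.81 * 2.071232) = 2156.0 m

2156.0


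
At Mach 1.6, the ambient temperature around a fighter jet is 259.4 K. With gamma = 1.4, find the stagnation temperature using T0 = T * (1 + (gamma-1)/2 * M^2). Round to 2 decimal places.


Step 1: (gamma-1)/2 = 0.2
Step 2: M^2 = 2.56
Step 3: 1 + 0.2 * 2.56 = 1.512
Step 4: T0 = 259.4 * 1.512 = 392.21 K

392.21


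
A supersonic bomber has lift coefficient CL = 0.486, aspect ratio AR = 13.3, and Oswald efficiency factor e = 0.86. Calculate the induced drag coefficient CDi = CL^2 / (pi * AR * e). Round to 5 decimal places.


Step 1: CL^2 = 0.486^2 = 0.236196
Step 2: pi * AR * e = 3.14159 * 13.3 * 0.86 = 35.933537
Step 3: CDi = 0.236196 / 35.933537 = 0.00657

0.00657


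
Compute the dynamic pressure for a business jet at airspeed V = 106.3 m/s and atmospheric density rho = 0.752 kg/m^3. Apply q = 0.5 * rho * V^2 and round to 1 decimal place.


Step 1: V^2 = 106.3^2 = 11299.69
Step 2: q = 0.5 * 0.752 * 11299.69
Step 3: q = 4248.7 Pa

4248.7


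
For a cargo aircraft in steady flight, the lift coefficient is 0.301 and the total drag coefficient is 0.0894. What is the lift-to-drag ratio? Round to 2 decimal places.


Step 1: L/D = CL / CD = 0.301 / 0.0894
Step 2: L/D = 3.37

3.37


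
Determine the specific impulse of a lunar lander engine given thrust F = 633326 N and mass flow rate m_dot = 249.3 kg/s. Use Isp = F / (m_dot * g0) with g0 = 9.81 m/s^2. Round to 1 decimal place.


Step 1: m_dot * g0 = 249.3 * 9.81 = 2445.63
Step 2: Isp = 633326 / 2445.63 = 259.0 s

259.0


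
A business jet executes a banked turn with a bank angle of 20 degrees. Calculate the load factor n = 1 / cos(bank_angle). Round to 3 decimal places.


Step 1: Convert 20 degrees to radians = 0.349066
Step 2: cos(20 deg) = 0.939693
Step 3: n = 1 / 0.939693 = 1.064

1.064


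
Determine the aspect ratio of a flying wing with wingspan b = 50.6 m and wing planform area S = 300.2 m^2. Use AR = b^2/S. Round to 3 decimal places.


Step 1: b^2 = 50.6^2 = 2560.36
Step 2: AR = 2560.36 / 300.2 = 8.529

8.529


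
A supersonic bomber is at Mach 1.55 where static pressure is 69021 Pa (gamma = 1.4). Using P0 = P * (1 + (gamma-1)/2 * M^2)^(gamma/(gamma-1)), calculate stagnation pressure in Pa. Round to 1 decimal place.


Step 1: (gamma-1)/2 * M^2 = 0.2 * 2.4025 = 0.4805
Step 2: 1 + 0.4805 = 1.4805
Step 3: Exponent gamma/(gamma-1) = 3.5
Step 4: P0 = 69021 * 1.4805^3.5 = 272527.7 Pa

272527.7


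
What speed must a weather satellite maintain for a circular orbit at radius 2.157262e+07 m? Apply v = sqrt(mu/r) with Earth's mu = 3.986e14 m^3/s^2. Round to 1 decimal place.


Step 1: mu / r = 3.986e14 / 2.157262e+07 = 18477125.1707
Step 2: v = sqrt(18477125.1707) = 4298.5 m/s

4298.5


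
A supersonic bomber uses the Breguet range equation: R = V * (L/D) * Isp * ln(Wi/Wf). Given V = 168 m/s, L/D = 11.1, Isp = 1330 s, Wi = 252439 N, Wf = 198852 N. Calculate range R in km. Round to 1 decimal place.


Step 1: Coefficient = V * (L/D) * Isp = 168 * 11.1 * 1330 = 2480184.0 m
Step 2: Wi/Wf = 252439 / 198852 = 1.269482
Step 3: ln(1.269482) = 0.238609
Step 4: R = 2480184.0 * 0.238609 = 591793.7 m = 591.8 km

591.8


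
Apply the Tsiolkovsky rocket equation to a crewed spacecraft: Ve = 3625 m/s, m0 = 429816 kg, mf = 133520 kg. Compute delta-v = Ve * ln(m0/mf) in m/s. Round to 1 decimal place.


Step 1: Mass ratio m0/mf = 429816 / 133520 = 3.219113
Step 2: ln(3.219113) = 1.169106
Step 3: delta-v = 3625 * 1.169106 = 4238.0 m/s

4238.0


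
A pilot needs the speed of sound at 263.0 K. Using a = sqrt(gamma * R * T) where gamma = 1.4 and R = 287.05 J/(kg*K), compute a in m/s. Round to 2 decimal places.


Step 1: gamma * R * T = 1.4 * 287.05 * 263.0 = 105691.81
Step 2: a = sqrt(105691.81) = 325.10 m/s

325.10


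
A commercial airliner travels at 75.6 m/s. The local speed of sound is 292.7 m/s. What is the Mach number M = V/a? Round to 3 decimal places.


Step 1: M = V / a = 75.6 / 292.7
Step 2: M = 0.258

0.258


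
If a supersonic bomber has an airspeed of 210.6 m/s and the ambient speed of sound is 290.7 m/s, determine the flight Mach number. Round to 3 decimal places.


Step 1: M = V / a = 210.6 / 290.7
Step 2: M = 0.724

0.724


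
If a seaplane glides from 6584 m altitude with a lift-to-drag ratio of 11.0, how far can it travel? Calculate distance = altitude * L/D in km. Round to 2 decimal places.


Step 1: Glide distance = altitude * L/D = 6584 * 11.0 = 72424.0 m
Step 2: Convert to km: 72424.0 / 1000 = 72.42 km

72.42


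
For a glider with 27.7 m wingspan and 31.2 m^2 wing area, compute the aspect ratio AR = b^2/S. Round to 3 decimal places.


Step 1: b^2 = 27.7^2 = 767.29
Step 2: AR = 767.29 / 31.2 = 24.593

24.593


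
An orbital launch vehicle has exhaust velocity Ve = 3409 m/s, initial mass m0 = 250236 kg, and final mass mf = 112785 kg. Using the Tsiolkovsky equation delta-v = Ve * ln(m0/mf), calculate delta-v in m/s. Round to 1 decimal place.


Step 1: Mass ratio m0/mf = 250236 / 112785 = 2.218699
Step 2: ln(2.218699) = 0.796921
Step 3: delta-v = 3409 * 0.796921 = 2716.7 m/s

2716.7


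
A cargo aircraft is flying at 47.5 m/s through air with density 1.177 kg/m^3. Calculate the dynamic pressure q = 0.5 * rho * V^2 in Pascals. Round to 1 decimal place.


Step 1: V^2 = 47.5^2 = 2256.25
Step 2: q = 0.5 * 1.177 * 2256.25
Step 3: q = 1327.8 Pa

1327.8


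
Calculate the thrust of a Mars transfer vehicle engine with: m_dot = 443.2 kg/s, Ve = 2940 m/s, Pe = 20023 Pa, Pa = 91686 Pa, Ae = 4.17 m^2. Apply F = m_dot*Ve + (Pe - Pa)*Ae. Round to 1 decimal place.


Step 1: Momentum thrust = m_dot * Ve = 443.2 * 2940 = 1303008.0 N
Step 2: Pressure thrust = (Pe - Pa) * Ae = (20023 - 91686) * 4.17 = -298834.71 N
Step 3: Total thrust F = 1303008.0 + -298834.71 = 1004173.3 N

1004173.3


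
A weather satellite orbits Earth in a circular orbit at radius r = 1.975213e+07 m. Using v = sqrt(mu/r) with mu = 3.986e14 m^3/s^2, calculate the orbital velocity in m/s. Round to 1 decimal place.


Step 1: mu / r = 3.986e14 / 1.975213e+07 = 20180102.0953
Step 2: v = sqrt(20180102.0953) = 4492.2 m/s

4492.2


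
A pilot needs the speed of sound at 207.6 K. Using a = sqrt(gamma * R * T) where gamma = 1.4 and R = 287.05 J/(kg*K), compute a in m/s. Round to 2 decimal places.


Step 1: gamma * R * T = 1.4 * 287.05 * 207.6 = 83428.212
Step 2: a = sqrt(83428.212) = 288.84 m/s

288.84


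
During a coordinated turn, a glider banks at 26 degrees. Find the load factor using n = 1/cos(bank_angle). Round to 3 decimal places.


Step 1: Convert 26 degrees to radians = 0.453786
Step 2: cos(26 deg) = 0.898794
Step 3: n = 1 / 0.898794 = 1.113

1.113


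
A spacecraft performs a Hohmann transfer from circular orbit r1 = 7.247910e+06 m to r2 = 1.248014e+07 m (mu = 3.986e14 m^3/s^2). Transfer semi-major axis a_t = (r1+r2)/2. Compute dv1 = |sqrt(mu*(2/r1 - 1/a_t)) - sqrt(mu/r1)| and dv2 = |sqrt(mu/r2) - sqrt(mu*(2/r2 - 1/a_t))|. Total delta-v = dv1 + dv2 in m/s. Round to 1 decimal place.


Step 1: Transfer semi-major axis a_t = (7.247910e+06 + 1.248014e+07) / 2 = 9.864025e+06 m
Step 2: v1 (circular at r1) = sqrt(mu/r1) = 7415.87 m/s
Step 3: v_t1 = sqrt(mu*(2/r1 - 1/a_t)) = 8341.51 m/s
Step 4: dv1 = |8341.51 - 7415.87| = 925.64 m/s
Step 5: v2 (circular at r2) = 5651.44 m/s, v_t2 = 4844.38 m/s
Step 6: dv2 = |5651.44 - 4844.38| = 807.06 m/s
Step 7: Total delta-v = 925.64 + 807.06 = 1732.7 m/s

1732.7


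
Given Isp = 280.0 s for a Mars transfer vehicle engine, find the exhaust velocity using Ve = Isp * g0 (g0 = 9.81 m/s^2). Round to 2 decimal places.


Step 1: Ve = Isp * g0 = 280.0 * 9.81
Step 2: Ve = 2746.80 m/s

2746.80


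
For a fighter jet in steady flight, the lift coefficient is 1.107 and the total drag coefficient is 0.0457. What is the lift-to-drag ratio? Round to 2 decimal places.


Step 1: L/D = CL / CD = 1.107 / 0.0457
Step 2: L/D = 24.22

24.22


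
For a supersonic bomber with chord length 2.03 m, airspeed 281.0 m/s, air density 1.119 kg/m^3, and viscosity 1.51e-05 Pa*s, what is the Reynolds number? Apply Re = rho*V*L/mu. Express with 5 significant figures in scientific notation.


Step 1: Numerator = rho * V * L = 1.119 * 281.0 * 2.03 = 638.31117
Step 2: Re = 638.31117 / 1.51e-05
Step 3: Re = 4.2272e+07

4.2272e+07


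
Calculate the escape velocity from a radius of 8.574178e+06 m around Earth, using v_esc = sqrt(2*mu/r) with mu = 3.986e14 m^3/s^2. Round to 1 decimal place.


Step 1: 2*mu/r = 2 * 3.986e14 / 8.574178e+06 = 92976842.7947
Step 2: v_esc = sqrt(92976842.7947) = 9642.5 m/s

9642.5


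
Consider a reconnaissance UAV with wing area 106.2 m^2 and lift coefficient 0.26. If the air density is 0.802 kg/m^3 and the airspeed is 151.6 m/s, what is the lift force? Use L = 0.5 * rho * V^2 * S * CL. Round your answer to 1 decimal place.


Step 1: Calculate dynamic pressure q = 0.5 * 0.802 * 151.6^2 = 0.5 * 0.802 * 22982.56 = 9216.0066 Pa
Step 2: Multiply by wing area and lift coefficient: L = 9216.0066 * 106.2 * 0.26
Step 3: L = 978739.8967 * 0.26 = 254472.4 N

254472.4


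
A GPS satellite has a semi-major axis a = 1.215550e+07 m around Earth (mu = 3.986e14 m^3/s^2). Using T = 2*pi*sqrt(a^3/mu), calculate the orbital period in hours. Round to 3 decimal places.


Step 1: a^3 / mu = 1.796050e+21 / 3.986e14 = 4.505896e+06
Step 2: sqrt(4.505896e+06) = 2122.7097 s
Step 3: T = 2*pi * 2122.7097 = 13337.38 s
Step 4: T in hours = 13337.38 / 3600 = 3.705 hours

3.705


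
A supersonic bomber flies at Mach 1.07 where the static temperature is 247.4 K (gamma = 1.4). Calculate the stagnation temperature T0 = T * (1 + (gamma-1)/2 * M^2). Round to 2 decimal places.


Step 1: (gamma-1)/2 = 0.2
Step 2: M^2 = 1.1449
Step 3: 1 + 0.2 * 1.1449 = 1.22898
Step 4: T0 = 247.4 * 1.22898 = 304.05 K

304.05


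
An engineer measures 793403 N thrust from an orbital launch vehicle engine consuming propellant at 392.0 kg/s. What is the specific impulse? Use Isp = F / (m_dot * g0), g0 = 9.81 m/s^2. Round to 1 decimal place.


Step 1: m_dot * g0 = 392.0 * 9.81 = 3845.52
Step 2: Isp = 793403 / 3845.52 = 206.3 s

206.3


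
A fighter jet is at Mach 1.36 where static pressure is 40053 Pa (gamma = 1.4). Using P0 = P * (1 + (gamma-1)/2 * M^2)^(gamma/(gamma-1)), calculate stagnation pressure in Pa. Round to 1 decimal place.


Step 1: (gamma-1)/2 * M^2 = 0.2 * 1.8496 = 0.36992
Step 2: 1 + 0.36992 = 1.36992
Step 3: Exponent gamma/(gamma-1) = 3.5
Step 4: P0 = 40053 * 1.36992^3.5 = 120522.5 Pa

120522.5


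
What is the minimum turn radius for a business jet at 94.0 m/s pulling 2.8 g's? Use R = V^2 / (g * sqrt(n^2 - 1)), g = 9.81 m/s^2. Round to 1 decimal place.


Step 1: V^2 = 94.0^2 = 8836.0
Step 2: n^2 - 1 = 2.8^2 - 1 = 6.84
Step 3: sqrt(6.84) = 2.615339
Step 4: R = 8836.0 / (9.81 * 2.615339) = 344.4 m

344.4


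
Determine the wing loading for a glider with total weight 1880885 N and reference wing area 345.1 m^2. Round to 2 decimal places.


Step 1: Wing loading = W / S = 1880885 / 345.1
Step 2: Wing loading = 5450.26 N/m^2

5450.26


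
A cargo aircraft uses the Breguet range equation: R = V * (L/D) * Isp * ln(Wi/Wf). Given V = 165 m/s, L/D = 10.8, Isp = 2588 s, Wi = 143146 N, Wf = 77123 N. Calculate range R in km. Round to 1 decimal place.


Step 1: Coefficient = V * (L/D) * Isp = 165 * 10.8 * 2588 = 4611816.0 m
Step 2: Wi/Wf = 143146 / 77123 = 1.856074
Step 3: ln(1.856074) = 0.618464
Step 4: R = 4611816.0 * 0.618464 = 2852240.0 m = 2852.2 km

2852.2


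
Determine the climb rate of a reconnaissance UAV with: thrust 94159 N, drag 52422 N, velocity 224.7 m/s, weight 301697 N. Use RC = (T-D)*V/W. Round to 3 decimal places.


Step 1: Excess thrust = T - D = 94159 - 52422 = 41737 N
Step 2: Excess power = 41737 * 224.7 = 9378303.9 W
Step 3: RC = 9378303.9 / 301697 = 31.085 m/s

31.085


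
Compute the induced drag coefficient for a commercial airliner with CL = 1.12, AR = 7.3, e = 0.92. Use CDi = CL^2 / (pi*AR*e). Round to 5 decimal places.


Step 1: CL^2 = 1.12^2 = 1.2544
Step 2: pi * AR * e = 3.14159 * 7.3 * 0.92 = 21.098936
Step 3: CDi = 1.2544 / 21.098936 = 0.05945

0.05945


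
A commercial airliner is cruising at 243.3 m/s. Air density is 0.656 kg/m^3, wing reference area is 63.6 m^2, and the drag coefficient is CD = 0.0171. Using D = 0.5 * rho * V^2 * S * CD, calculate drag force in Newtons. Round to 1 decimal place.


Step 1: Dynamic pressure q = 0.5 * 0.656 * 243.3^2 = 19415.9239 Pa
Step 2: Drag D = q * S * CD = 19415.9239 * 63.6 * 0.0171
Step 3: D = 21116.0 N

21116.0


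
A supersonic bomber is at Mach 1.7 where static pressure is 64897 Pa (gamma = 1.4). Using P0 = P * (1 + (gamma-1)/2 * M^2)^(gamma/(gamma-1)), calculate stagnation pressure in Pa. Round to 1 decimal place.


Step 1: (gamma-1)/2 * M^2 = 0.2 * 2.89 = 0.578
Step 2: 1 + 0.578 = 1.578
Step 3: Exponent gamma/(gamma-1) = 3.5
Step 4: P0 = 64897 * 1.578^3.5 = 320331.1 Pa

320331.1


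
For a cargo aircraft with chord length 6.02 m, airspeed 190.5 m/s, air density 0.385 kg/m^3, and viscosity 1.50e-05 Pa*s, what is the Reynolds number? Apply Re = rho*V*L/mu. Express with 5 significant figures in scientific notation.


Step 1: Numerator = rho * V * L = 0.385 * 190.5 * 6.02 = 441.52185
Step 2: Re = 441.52185 / 1.50e-05
Step 3: Re = 2.9435e+07

2.9435e+07


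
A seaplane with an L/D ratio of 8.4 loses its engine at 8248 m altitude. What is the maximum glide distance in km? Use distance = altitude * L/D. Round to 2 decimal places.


Step 1: Glide distance = altitude * L/D = 8248 * 8.4 = 69283.2 m
Step 2: Convert to km: 69283.2 / 1000 = 69.28 km

69.28


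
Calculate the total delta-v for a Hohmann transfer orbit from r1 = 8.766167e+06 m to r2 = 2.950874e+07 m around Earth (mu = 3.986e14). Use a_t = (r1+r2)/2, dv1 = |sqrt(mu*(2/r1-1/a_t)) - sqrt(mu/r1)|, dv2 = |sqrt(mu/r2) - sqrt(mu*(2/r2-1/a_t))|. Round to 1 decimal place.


Step 1: Transfer semi-major axis a_t = (8.766167e+06 + 2.950874e+07) / 2 = 1.913745e+07 m
Step 2: v1 (circular at r1) = sqrt(mu/r1) = 6743.16 m/s
Step 3: v_t1 = sqrt(mu*(2/r1 - 1/a_t)) = 8373.31 m/s
Step 4: dv1 = |8373.31 - 6743.16| = 1630.14 m/s
Step 5: v2 (circular at r2) = 3675.3 m/s, v_t2 = 2487.46 m/s
Step 6: dv2 = |3675.3 - 2487.46| = 1187.84 m/s
Step 7: Total delta-v = 1630.14 + 1187.84 = 2818.0 m/s

2818.0


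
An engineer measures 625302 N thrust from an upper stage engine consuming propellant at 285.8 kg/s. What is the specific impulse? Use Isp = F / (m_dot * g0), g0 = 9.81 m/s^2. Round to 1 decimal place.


Step 1: m_dot * g0 = 285.8 * 9.81 = 2803.7
Step 2: Isp = 625302 / 2803.7 = 223.0 s

223.0


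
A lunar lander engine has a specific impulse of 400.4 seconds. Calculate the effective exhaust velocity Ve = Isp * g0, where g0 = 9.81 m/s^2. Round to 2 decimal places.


Step 1: Ve = Isp * g0 = 400.4 * 9.81
Step 2: Ve = 3927.92 m/s

3927.92


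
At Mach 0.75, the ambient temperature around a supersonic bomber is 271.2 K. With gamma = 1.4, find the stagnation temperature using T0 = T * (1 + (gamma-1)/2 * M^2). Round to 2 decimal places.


Step 1: (gamma-1)/2 = 0.2
Step 2: M^2 = 0.5625
Step 3: 1 + 0.2 * 0.5625 = 1.1125
Step 4: T0 = 271.2 * 1.1125 = 301.71 K

301.71


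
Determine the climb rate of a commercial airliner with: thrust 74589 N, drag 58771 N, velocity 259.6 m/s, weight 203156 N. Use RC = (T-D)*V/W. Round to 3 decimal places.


Step 1: Excess thrust = T - D = 74589 - 58771 = 15818 N
Step 2: Excess power = 15818 * 259.6 = 4106352.8 W
Step 3: RC = 4106352.8 / 203156 = 20.213 m/s

20.213


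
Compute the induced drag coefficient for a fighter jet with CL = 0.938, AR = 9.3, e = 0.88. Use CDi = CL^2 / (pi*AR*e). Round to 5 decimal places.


Step 1: CL^2 = 0.938^2 = 0.879844
Step 2: pi * AR * e = 3.14159 * 9.3 * 0.88 = 25.710794
Step 3: CDi = 0.879844 / 25.710794 = 0.03422

0.03422


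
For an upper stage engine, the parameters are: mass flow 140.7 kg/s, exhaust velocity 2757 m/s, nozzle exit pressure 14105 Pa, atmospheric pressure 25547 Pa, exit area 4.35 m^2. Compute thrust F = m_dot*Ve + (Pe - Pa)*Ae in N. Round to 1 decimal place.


Step 1: Momentum thrust = m_dot * Ve = 140.7 * 2757 = 387909.9 N
Step 2: Pressure thrust = (Pe - Pa) * Ae = (14105 - 25547) * 4.35 = -49772.70 N
Step 3: Total thrust F = 387909.9 + -49772.70 = 338137.2 N

338137.2


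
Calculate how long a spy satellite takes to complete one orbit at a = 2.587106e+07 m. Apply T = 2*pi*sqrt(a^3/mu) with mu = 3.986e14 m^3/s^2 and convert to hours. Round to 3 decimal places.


Step 1: a^3 / mu = 1.731580e+22 / 3.986e14 = 4.344156e+07
Step 2: sqrt(4.344156e+07) = 6591.0209 s
Step 3: T = 2*pi * 6591.0209 = 41412.61 s
Step 4: T in hours = 41412.61 / 3600 = 11.504 hours

11.504


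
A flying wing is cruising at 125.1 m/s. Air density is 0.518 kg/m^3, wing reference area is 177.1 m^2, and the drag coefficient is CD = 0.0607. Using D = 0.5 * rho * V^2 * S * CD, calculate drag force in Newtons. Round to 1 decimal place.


Step 1: Dynamic pressure q = 0.5 * 0.518 * 125.1^2 = 4053.3526 Pa
Step 2: Drag D = q * S * CD = 4053.3526 * 177.1 * 0.0607
Step 3: D = 43573.4 N

43573.4


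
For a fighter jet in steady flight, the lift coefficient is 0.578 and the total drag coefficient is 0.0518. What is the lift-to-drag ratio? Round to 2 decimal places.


Step 1: L/D = CL / CD = 0.578 / 0.0518
Step 2: L/D = 11.16

11.16


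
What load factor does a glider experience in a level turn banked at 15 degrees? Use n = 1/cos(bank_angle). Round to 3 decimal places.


Step 1: Convert 15 degrees to radians = 0.261799
Step 2: cos(15 deg) = 0.965926
Step 3: n = 1 / 0.965926 = 1.035

1.035


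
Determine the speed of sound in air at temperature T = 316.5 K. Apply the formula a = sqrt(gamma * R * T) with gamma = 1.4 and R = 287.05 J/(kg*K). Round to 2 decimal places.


Step 1: gamma * R * T = 1.4 * 287.05 * 316.5 = 127191.855
Step 2: a = sqrt(127191.855) = 356.64 m/s

356.64


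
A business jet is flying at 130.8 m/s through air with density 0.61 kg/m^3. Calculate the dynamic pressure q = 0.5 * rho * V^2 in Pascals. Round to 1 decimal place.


Step 1: V^2 = 130.8^2 = 17108.64
Step 2: q = 0.5 * 0.61 * 17108.64
Step 3: q = 5218.1 Pa

5218.1
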